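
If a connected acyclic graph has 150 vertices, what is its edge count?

A tree on n vertices always has exactly n - 1 edges.
For n = 150: edges = 150 - 1 = 149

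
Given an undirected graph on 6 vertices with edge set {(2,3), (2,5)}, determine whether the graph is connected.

Step 1: Build adjacency list from edges:
  1: (none)
  2: 3, 5
  3: 2
  4: (none)
  5: 2
  6: (none)

Step 2: Run BFS/DFS from vertex 1:
  Visited: {1}
  Reached 1 of 6 vertices

Step 3: Only 1 of 6 vertices reached. Graph is disconnected.
Connected components: {1}, {2, 3, 5}, {4}, {6}
Answer: No, the graph is not connected (4 components).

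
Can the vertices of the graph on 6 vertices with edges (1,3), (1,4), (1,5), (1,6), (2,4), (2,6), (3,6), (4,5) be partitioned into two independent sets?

Step 1: Attempt 2-coloring using BFS:
  Start at vertex 1, assign color 0
  Color vertex 3 with color 1 (neighbor of 1)
  Color vertex 4 with color 1 (neighbor of 1)
  Color vertex 5 with color 1 (neighbor of 1)
  Color vertex 6 with color 1 (neighbor of 1)

Step 2: Conflict found! Vertices 3 and 6 are adjacent but have the same color.
This means the graph contains an odd cycle.

The graph is NOT bipartite.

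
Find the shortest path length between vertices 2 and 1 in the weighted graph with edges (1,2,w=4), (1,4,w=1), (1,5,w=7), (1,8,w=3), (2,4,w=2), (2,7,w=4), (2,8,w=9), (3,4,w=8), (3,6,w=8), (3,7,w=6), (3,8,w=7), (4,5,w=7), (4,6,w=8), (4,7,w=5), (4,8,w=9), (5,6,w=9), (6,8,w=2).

Step 1: Build adjacency list with weights:
  1: 2(w=4), 4(w=1), 5(w=7), 8(w=3)
  2: 1(w=4), 4(w=2), 7(w=4), 8(w=9)
  3: 4(w=8), 6(w=8), 7(w=6), 8(w=7)
  4: 1(w=1), 2(w=2), 3(w=8), 5(w=7), 6(w=8), 7(w=5), 8(w=9)
  5: 1(w=7), 4(w=7), 6(w=9)
  6: 3(w=8), 4(w=8), 5(w=9), 8(w=2)
  7: 2(w=4), 3(w=6), 4(w=5)
  8: 1(w=3), 2(w=9), 3(w=7), 4(w=9), 6(w=2)

Step 2: Apply Dijkstra's algorithm from vertex 2:
  Visit vertex 2 (distance=0)
    Update dist[1] = 4
    Update dist[4] = 2
    Update dist[7] = 4
    Update dist[8] = 9
  Visit vertex 4 (distance=2)
    Update dist[1] = 3
    Update dist[3] = 10
    Update dist[5] = 9
    Update dist[6] = 10
  Visit vertex 1 (distance=3)
    Update dist[8] = 6

Step 3: Shortest path: 2 -> 4 -> 1
Total weight: 2 + 1 = 3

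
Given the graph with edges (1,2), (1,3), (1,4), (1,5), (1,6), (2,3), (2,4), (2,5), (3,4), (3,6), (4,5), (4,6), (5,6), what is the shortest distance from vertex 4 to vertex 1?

Step 1: Build adjacency list:
  1: 2, 3, 4, 5, 6
  2: 1, 3, 4, 5
  3: 1, 2, 4, 6
  4: 1, 2, 3, 5, 6
  5: 1, 2, 4, 6
  6: 1, 3, 4, 5

Step 2: BFS from vertex 4 to find shortest path to 1:
  vertex 1 reached at distance 1

Step 3: Shortest path: 4 -> 1
Path length: 1 edge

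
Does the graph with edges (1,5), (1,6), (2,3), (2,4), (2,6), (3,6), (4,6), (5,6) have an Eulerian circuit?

Step 1: Find the degree of each vertex:
  deg(1) = 2
  deg(2) = 3
  deg(3) = 2
  deg(4) = 2
  deg(5) = 2
  deg(6) = 5

Step 2: Count vertices with odd degree:
  Odd-degree vertices: 2, 6 (2 total)

Step 3: Apply Euler's theorem:
  - Eulerian circuit exists iff graph is connected and all vertices have even degree
  - Eulerian path exists iff graph is connected and has 0 or 2 odd-degree vertices

Graph is connected with exactly 2 odd-degree vertices (2, 6).
Eulerian path exists (starting and ending at the odd-degree vertices), but no Eulerian circuit.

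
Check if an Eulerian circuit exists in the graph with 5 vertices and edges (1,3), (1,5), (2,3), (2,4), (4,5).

Step 1: Find the degree of each vertex:
  deg(1) = 2
  deg(2) = 2
  deg(3) = 2
  deg(4) = 2
  deg(5) = 2

Step 2: Count vertices with odd degree:
  All vertices have even degree (0 odd-degree vertices)

Step 3: Apply Euler's theorem:
  - Eulerian circuit exists iff graph is connected and all vertices have even degree
  - Eulerian path exists iff graph is connected and has 0 or 2 odd-degree vertices

Graph is connected with 0 odd-degree vertices.
Both Eulerian circuit and Eulerian path exist.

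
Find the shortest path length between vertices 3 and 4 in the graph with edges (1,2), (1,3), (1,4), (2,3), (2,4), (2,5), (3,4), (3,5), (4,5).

Step 1: Build adjacency list:
  1: 2, 3, 4
  2: 1, 3, 4, 5
  3: 1, 2, 4, 5
  4: 1, 2, 3, 5
  5: 2, 3, 4

Step 2: BFS from vertex 3 to find shortest path to 4:
  vertex 1 reached at distance 1
  vertex 2 reached at distance 1
  vertex 4 reached at distance 1

Step 3: Shortest path: 3 -> 4
Path length: 1 edge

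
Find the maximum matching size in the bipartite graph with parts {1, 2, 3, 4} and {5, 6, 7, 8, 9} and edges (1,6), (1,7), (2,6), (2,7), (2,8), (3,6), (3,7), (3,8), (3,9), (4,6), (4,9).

Step 1: List the neighbors of each left vertex:
  1: 6, 7
  2: 6, 7, 8
  3: 6, 7, 8, 9
  4: 6, 9

Step 2: Greedily match left vertices, then look for augmenting paths:
  Match 1 -- 6
  Match 2 -- 7
  Match 3 -- 8
  Match 4 -- 9
  No augmenting path remains.

Step 3: Verify this is maximum:
  Matching size 4 = min(|L|, |R|) = min(4, 5), which is an upper bound, so this matching is maximum.

Maximum matching: {(1,6), (2,7), (3,8), (4,9)}
Size: 4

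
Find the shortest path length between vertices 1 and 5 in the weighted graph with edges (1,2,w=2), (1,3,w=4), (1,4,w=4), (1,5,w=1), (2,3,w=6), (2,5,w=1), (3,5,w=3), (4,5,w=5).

Step 1: Build adjacency list with weights:
  1: 2(w=2), 3(w=4), 4(w=4), 5(w=1)
  2: 1(w=2), 3(w=6), 5(w=1)
  3: 1(w=4), 2(w=6), 5(w=3)
  4: 1(w=4), 5(w=5)
  5: 1(w=1), 2(w=1), 3(w=3), 4(w=5)

Step 2: Apply Dijkstra's algorithm from vertex 1:
  Visit vertex 1 (distance=0)
    Update dist[2] = 2
    Update dist[3] = 4
    Update dist[4] = 4
    Update dist[5] = 1
  Visit vertex 5 (distance=1)

Step 3: Shortest path: 1 -> 5
Total weight: 1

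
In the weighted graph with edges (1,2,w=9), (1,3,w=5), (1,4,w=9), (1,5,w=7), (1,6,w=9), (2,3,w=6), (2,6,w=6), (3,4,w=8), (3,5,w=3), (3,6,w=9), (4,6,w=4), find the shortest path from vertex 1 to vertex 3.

Step 1: Build adjacency list with weights:
  1: 2(w=9), 3(w=5), 4(w=9), 5(w=7), 6(w=9)
  2: 1(w=9), 3(w=6), 6(w=6)
  3: 1(w=5), 2(w=6), 4(w=8), 5(w=3), 6(w=9)
  4: 1(w=9), 3(w=8), 6(w=4)
  5: 1(w=7), 3(w=3)
  6: 1(w=9), 2(w=6), 3(w=9), 4(w=4)

Step 2: Apply Dijkstra's algorithm from vertex 1:
  Visit vertex 1 (distance=0)
    Update dist[2] = 9
    Update dist[3] = 5
    Update dist[4] = 9
    Update dist[5] = 7
    Update dist[6] = 9
  Visit vertex 3 (distance=5)

Step 3: Shortest path: 1 -> 3
Total weight: 5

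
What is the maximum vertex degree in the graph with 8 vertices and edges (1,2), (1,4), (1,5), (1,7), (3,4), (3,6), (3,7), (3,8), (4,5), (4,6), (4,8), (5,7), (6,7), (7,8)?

Step 1: Count edges incident to each vertex:
  deg(1) = 4 (neighbors: 2, 4, 5, 7)
  deg(2) = 1 (neighbors: 1)
  deg(3) = 4 (neighbors: 4, 6, 7, 8)
  deg(4) = 5 (neighbors: 1, 3, 5, 6, 8)
  deg(5) = 3 (neighbors: 1, 4, 7)
  deg(6) = 3 (neighbors: 3, 4, 7)
  deg(7) = 5 (neighbors: 1, 3, 5, 6, 8)
  deg(8) = 3 (neighbors: 3, 4, 7)

Step 2: Find maximum:
  max(4, 1, 4, 5, 3, 3, 5, 3) = 5 (vertex 4)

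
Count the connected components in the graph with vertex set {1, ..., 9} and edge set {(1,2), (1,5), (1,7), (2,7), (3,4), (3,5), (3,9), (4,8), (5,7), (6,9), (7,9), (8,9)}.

Step 1: Build adjacency list from edges:
  1: 2, 5, 7
  2: 1, 7
  3: 4, 5, 9
  4: 3, 8
  5: 1, 3, 7
  6: 9
  7: 1, 2, 5, 9
  8: 4, 9
  9: 3, 6, 7, 8

Step 2: Run BFS/DFS from vertex 1:
  Visited: {1, 2, 5, 7, 3, 9, 4, 6, 8}
  Reached 9 of 9 vertices

Step 3: All 9 vertices reached from vertex 1, so the graph is connected.
Number of connected components: 1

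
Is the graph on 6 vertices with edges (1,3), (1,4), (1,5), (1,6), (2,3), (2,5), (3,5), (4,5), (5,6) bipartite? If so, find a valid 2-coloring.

Step 1: Attempt 2-coloring using BFS:
  Start at vertex 1, assign color 0
  Color vertex 3 with color 1 (neighbor of 1)
  Color vertex 4 with color 1 (neighbor of 1)
  Color vertex 5 with color 1 (neighbor of 1)
  Color vertex 6 with color 1 (neighbor of 1)
  Color vertex 2 with color 0 (neighbor of 3)

Step 2: Conflict found! Vertices 3 and 5 are adjacent but have the same color.
This means the graph contains an odd cycle.

The graph is NOT bipartite.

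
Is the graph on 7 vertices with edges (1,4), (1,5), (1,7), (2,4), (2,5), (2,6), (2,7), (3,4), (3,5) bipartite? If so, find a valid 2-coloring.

Step 1: Attempt 2-coloring using BFS:
  Start at vertex 1, assign color 0
  Color vertex 4 with color 1 (neighbor of 1)
  Color vertex 5 with color 1 (neighbor of 1)
  Color vertex 7 with color 1 (neighbor of 1)
  Color vertex 2 with color 0 (neighbor of 4)
  Color vertex 3 with color 0 (neighbor of 4)
  Color vertex 6 with color 1 (neighbor of 2)

Step 2: 2-coloring succeeded. No conflicts found.
  Set A (color 0): {1, 2, 3}
  Set B (color 1): {4, 5, 6, 7}

The graph is bipartite with partition {1, 2, 3}, {4, 5, 6, 7}.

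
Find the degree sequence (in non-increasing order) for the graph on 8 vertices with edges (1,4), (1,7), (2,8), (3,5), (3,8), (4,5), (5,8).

Step 1: Count edges incident to each vertex:
  deg(1) = 2 (neighbors: 4, 7)
  deg(2) = 1 (neighbors: 8)
  deg(3) = 2 (neighbors: 5, 8)
  deg(4) = 2 (neighbors: 1, 5)
  deg(5) = 3 (neighbors: 3, 4, 8)
  deg(6) = 0 (neighbors: none)
  deg(7) = 1 (neighbors: 1)
  deg(8) = 3 (neighbors: 2, 3, 5)

Step 2: Sort degrees in non-increasing order:
  Degrees: [2, 1, 2, 2, 3, 0, 1, 3] -> sorted: [3, 3, 2, 2, 2, 1, 1, 0]

Degree sequence: [3, 3, 2, 2, 2, 1, 1, 0]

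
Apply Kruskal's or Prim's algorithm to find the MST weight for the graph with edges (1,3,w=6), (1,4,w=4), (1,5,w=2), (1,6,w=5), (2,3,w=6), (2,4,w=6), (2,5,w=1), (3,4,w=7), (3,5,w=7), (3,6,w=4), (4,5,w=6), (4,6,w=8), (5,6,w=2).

Apply Kruskal's algorithm (sort edges by weight, add if no cycle):

Sorted edges by weight:
  (2,5) w=1
  (1,5) w=2
  (5,6) w=2
  (1,4) w=4
  (3,6) w=4
  (1,6) w=5
  (1,3) w=6
  (2,4) w=6
  (2,3) w=6
  (4,5) w=6
  (3,4) w=7
  (3,5) w=7
  (4,6) w=8

Add edge (2,5) w=1 -- no cycle. Running total: 1
Add edge (1,5) w=2 -- no cycle. Running total: 3
Add edge (5,6) w=2 -- no cycle. Running total: 5
Add edge (1,4) w=4 -- no cycle. Running total: 9
Add edge (3,6) w=4 -- no cycle. Running total: 13

MST edges: (2,5,w=1), (1,5,w=2), (5,6,w=2), (1,4,w=4), (3,6,w=4)
Total MST weight: 1 + 2 + 2 + 4 + 4 = 13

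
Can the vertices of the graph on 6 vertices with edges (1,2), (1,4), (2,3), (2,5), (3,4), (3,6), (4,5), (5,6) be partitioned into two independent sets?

Step 1: Attempt 2-coloring using BFS:
  Start at vertex 1, assign color 0
  Color vertex 2 with color 1 (neighbor of 1)
  Color vertex 4 with color 1 (neighbor of 1)
  Color vertex 3 with color 0 (neighbor of 2)
  Color vertex 5 with color 0 (neighbor of 2)
  Color vertex 6 with color 1 (neighbor of 3)

Step 2: 2-coloring succeeded. No conflicts found.
  Set A (color 0): {1, 3, 5}
  Set B (color 1): {2, 4, 6}

The graph is bipartite with partition {1, 3, 5}, {2, 4, 6}.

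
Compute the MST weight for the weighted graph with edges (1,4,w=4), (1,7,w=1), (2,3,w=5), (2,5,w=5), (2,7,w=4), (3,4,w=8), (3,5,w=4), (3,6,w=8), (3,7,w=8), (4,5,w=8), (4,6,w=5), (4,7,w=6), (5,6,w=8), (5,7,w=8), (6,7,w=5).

Apply Kruskal's algorithm (sort edges by weight, add if no cycle):

Sorted edges by weight:
  (1,7) w=1
  (1,4) w=4
  (2,7) w=4
  (3,5) w=4
  (2,3) w=5
  (2,5) w=5
  (4,6) w=5
  (6,7) w=5
  (4,7) w=6
  (3,7) w=8
  (3,4) w=8
  (3,6) w=8
  (4,5) w=8
  (5,6) w=8
  (5,7) w=8

Add edge (1,7) w=1 -- no cycle. Running total: 1
Add edge (1,4) w=4 -- no cycle. Running total: 5
Add edge (2,7) w=4 -- no cycle. Running total: 9
Add edge (3,5) w=4 -- no cycle. Running total: 13
Add edge (2,3) w=5 -- no cycle. Running total: 18
Skip edge (2,5) w=5 -- would create cycle
Add edge (4,6) w=5 -- no cycle. Running total: 23

MST edges: (1,7,w=1), (1,4,w=4), (2,7,w=4), (3,5,w=4), (2,3,w=5), (4,6,w=5)
Total MST weight: 1 + 4 + 4 + 4 + 5 + 5 = 23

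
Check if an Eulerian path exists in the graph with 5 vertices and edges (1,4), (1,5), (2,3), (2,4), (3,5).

Step 1: Find the degree of each vertex:
  deg(1) = 2
  deg(2) = 2
  deg(3) = 2
  deg(4) = 2
  deg(5) = 2

Step 2: Count vertices with odd degree:
  All vertices have even degree (0 odd-degree vertices)

Step 3: Apply Euler's theorem:
  - Eulerian circuit exists iff graph is connected and all vertices have even degree
  - Eulerian path exists iff graph is connected and has 0 or 2 odd-degree vertices

Graph is connected with 0 odd-degree vertices.
Both Eulerian circuit and Eulerian path exist.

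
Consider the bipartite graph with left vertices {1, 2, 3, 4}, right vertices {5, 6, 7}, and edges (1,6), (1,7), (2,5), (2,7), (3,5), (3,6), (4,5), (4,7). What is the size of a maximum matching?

Step 1: List the neighbors of each left vertex:
  1: 6, 7
  2: 5, 7
  3: 5, 6
  4: 5, 7

Step 2: Greedily match left vertices, then look for augmenting paths:
  Match 1 -- 6
  Match 2 -- 5
  Match 4 -- 7
  No augmenting path remains.

Step 3: Verify this is maximum:
  Matching size 3 = min(|L|, |R|) = min(4, 3), which is an upper bound, so this matching is maximum.

Maximum matching: {(1,6), (2,5), (4,7)}
Size: 3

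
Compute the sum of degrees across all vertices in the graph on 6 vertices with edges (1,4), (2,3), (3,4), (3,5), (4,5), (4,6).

Step 1: Count edges incident to each vertex:
  deg(1) = 1 (neighbors: 4)
  deg(2) = 1 (neighbors: 3)
  deg(3) = 3 (neighbors: 2, 4, 5)
  deg(4) = 4 (neighbors: 1, 3, 5, 6)
  deg(5) = 2 (neighbors: 3, 4)
  deg(6) = 1 (neighbors: 4)

Step 2: Sum all degrees:
  1 + 1 + 3 + 4 + 2 + 1 = 12

Verification: sum of degrees = 2 * |E| = 2 * 6 = 12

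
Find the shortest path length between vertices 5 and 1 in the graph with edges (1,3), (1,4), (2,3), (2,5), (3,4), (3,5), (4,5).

Step 1: Build adjacency list:
  1: 3, 4
  2: 3, 5
  3: 1, 2, 4, 5
  4: 1, 3, 5
  5: 2, 3, 4

Step 2: BFS from vertex 5 to find shortest path to 1:
  vertex 2 reached at distance 1
  vertex 3 reached at distance 1
  vertex 4 reached at distance 1
  vertex 1 reached at distance 2

Step 3: Shortest path: 5 -> 4 -> 1
Path length: 2 edges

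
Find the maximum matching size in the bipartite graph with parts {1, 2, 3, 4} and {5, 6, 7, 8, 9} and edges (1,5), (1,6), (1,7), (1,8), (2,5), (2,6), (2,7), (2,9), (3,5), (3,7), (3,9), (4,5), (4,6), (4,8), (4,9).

Step 1: List the neighbors of each left vertex:
  1: 5, 6, 7, 8
  2: 5, 6, 7, 9
  3: 5, 7, 9
  4: 5, 6, 8, 9

Step 2: Greedily match left vertices, then look for augmenting paths:
  Match 1 -- 5
  Match 2 -- 6
  Match 3 -- 7
  Match 4 -- 8
  No augmenting path remains.

Step 3: Verify this is maximum:
  Matching size 4 = min(|L|, |R|) = min(4, 5), which is an upper bound, so this matching is maximum.

Maximum matching: {(1,5), (2,6), (3,7), (4,8)}
Size: 4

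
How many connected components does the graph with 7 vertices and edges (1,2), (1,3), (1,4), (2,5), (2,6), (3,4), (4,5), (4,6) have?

Step 1: Build adjacency list from edges:
  1: 2, 3, 4
  2: 1, 5, 6
  3: 1, 4
  4: 1, 3, 5, 6
  5: 2, 4
  6: 2, 4
  7: (none)

Step 2: Run BFS/DFS from vertex 1:
  Visited: {1, 2, 3, 4, 5, 6}
  Reached 6 of 7 vertices

Step 3: Only 6 of 7 vertices reached. Graph is disconnected.
Connected components: {1, 2, 3, 4, 5, 6}, {7}
Number of connected components: 2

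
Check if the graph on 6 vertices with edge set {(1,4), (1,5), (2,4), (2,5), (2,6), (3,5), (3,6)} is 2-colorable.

Step 1: Attempt 2-coloring using BFS:
  Start at vertex 1, assign color 0
  Color vertex 4 with color 1 (neighbor of 1)
  Color vertex 5 with color 1 (neighbor of 1)
  Color vertex 2 with color 0 (neighbor of 4)
  Color vertex 3 with color 0 (neighbor of 5)
  Color vertex 6 with color 1 (neighbor of 2)

Step 2: 2-coloring succeeded. No conflicts found.
  Set A (color 0): {1, 2, 3}
  Set B (color 1): {4, 5, 6}

The graph is bipartite with partition {1, 2, 3}, {4, 5, 6}.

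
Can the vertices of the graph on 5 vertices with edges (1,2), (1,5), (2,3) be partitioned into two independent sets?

Step 1: Attempt 2-coloring using BFS:
  Start at vertex 1, assign color 0
  Color vertex 2 with color 1 (neighbor of 1)
  Color vertex 5 with color 1 (neighbor of 1)
  Color vertex 3 with color 0 (neighbor of 2)
  Start new component at vertex 4, assign color 0

Step 2: 2-coloring succeeded. No conflicts found.
  Set A (color 0): {1, 3, 4}
  Set B (color 1): {2, 5}

The graph is bipartite with partition {1, 3, 4}, {2, 5}.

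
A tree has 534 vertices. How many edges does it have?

A tree on n vertices always has exactly n - 1 edges.
For n = 534: edges = 534 - 1 = 533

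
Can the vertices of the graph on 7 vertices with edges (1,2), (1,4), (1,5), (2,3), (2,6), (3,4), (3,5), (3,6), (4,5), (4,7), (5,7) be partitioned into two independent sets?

Step 1: Attempt 2-coloring using BFS:
  Start at vertex 1, assign color 0
  Color vertex 2 with color 1 (neighbor of 1)
  Color vertex 4 with color 1 (neighbor of 1)
  Color vertex 5 with color 1 (neighbor of 1)
  Color vertex 3 with color 0 (neighbor of 2)
  Color vertex 6 with color 0 (neighbor of 2)

Step 2: Conflict found! Vertices 4 and 5 are adjacent but have the same color.
This means the graph contains an odd cycle.

The graph is NOT bipartite.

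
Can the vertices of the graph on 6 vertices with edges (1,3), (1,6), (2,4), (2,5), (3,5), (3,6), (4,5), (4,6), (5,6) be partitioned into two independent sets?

Step 1: Attempt 2-coloring using BFS:
  Start at vertex 1, assign color 0
  Color vertex 3 with color 1 (neighbor of 1)
  Color vertex 6 with color 1 (neighbor of 1)
  Color vertex 5 with color 0 (neighbor of 3)

Step 2: Conflict found! Vertices 3 and 6 are adjacent but have the same color.
This means the graph contains an odd cycle.

The graph is NOT bipartite.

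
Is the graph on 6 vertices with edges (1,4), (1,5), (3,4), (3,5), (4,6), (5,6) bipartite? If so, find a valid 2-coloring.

Step 1: Attempt 2-coloring using BFS:
  Start at vertex 1, assign color 0
  Color vertex 4 with color 1 (neighbor of 1)
  Color vertex 5 with color 1 (neighbor of 1)
  Color vertex 3 with color 0 (neighbor of 4)
  Color vertex 6 with color 0 (neighbor of 4)
  Start new component at vertex 2, assign color 0

Step 2: 2-coloring succeeded. No conflicts found.
  Set A (color 0): {1, 2, 3, 6}
  Set B (color 1): {4, 5}

The graph is bipartite with partition {1, 2, 3, 6}, {4, 5}.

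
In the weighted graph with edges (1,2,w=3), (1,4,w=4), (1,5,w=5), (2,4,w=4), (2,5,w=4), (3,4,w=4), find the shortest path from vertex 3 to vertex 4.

Step 1: Build adjacency list with weights:
  1: 2(w=3), 4(w=4), 5(w=5)
  2: 1(w=3), 4(w=4), 5(w=4)
  3: 4(w=4)
  4: 1(w=4), 2(w=4), 3(w=4)
  5: 1(w=5), 2(w=4)

Step 2: Apply Dijkstra's algorithm from vertex 3:
  Visit vertex 3 (distance=0)
    Update dist[4] = 4
  Visit vertex 4 (distance=4)
    Update dist[1] = 8
    Update dist[2] = 8

Step 3: Shortest path: 3 -> 4
Total weight: 4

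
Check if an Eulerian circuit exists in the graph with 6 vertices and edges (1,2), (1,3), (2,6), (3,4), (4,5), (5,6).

Step 1: Find the degree of each vertex:
  deg(1) = 2
  deg(2) = 2
  deg(3) = 2
  deg(4) = 2
  deg(5) = 2
  deg(6) = 2

Step 2: Count vertices with odd degree:
  All vertices have even degree (0 odd-degree vertices)

Step 3: Apply Euler's theorem:
  - Eulerian circuit exists iff graph is connected and all vertices have even degree
  - Eulerian path exists iff graph is connected and has 0 or 2 odd-degree vertices

Graph is connected with 0 odd-degree vertices.
Both Eulerian circuit and Eulerian path exist.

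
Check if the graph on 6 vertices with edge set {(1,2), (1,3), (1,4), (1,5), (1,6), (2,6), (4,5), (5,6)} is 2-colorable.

Step 1: Attempt 2-coloring using BFS:
  Start at vertex 1, assign color 0
  Color vertex 2 with color 1 (neighbor of 1)
  Color vertex 3 with color 1 (neighbor of 1)
  Color vertex 4 with color 1 (neighbor of 1)
  Color vertex 5 with color 1 (neighbor of 1)
  Color vertex 6 with color 1 (neighbor of 1)

Step 2: Conflict found! Vertices 2 and 6 are adjacent but have the same color.
This means the graph contains an odd cycle.

The graph is NOT bipartite.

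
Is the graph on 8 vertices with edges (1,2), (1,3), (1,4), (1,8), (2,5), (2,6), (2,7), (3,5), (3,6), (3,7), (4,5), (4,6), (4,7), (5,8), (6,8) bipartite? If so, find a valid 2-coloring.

Step 1: Attempt 2-coloring using BFS:
  Start at vertex 1, assign color 0
  Color vertex 2 with color 1 (neighbor of 1)
  Color vertex 3 with color 1 (neighbor of 1)
  Color vertex 4 with color 1 (neighbor of 1)
  Color vertex 8 with color 1 (neighbor of 1)
  Color vertex 5 with color 0 (neighbor of 2)
  Color vertex 6 with color 0 (neighbor of 2)
  Color vertex 7 with color 0 (neighbor of 2)

Step 2: 2-coloring succeeded. No conflicts found.
  Set A (color 0): {1, 5, 6, 7}
  Set B (color 1): {2, 3, 4, 8}

The graph is bipartite with partition {1, 5, 6, 7}, {2, 3, 4, 8}.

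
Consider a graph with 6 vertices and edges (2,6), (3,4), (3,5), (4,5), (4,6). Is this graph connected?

Step 1: Build adjacency list from edges:
  1: (none)
  2: 6
  3: 4, 5
  4: 3, 5, 6
  5: 3, 4
  6: 2, 4

Step 2: Run BFS/DFS from vertex 1:
  Visited: {1}
  Reached 1 of 6 vertices

Step 3: Only 1 of 6 vertices reached. Graph is disconnected.
Connected components: {1}, {2, 3, 4, 5, 6}
Answer: No, the graph is not connected (2 components).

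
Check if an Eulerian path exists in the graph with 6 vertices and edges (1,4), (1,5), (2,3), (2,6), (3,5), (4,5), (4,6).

Step 1: Find the degree of each vertex:
  deg(1) = 2
  deg(2) = 2
  deg(3) = 2
  deg(4) = 3
  deg(5) = 3
  deg(6) = 2

Step 2: Count vertices with odd degree:
  Odd-degree vertices: 4, 5 (2 total)

Step 3: Apply Euler's theorem:
  - Eulerian circuit exists iff graph is connected and all vertices have even degree
  - Eulerian path exists iff graph is connected and has 0 or 2 odd-degree vertices

Graph is connected with exactly 2 odd-degree vertices (4, 5).
Eulerian path exists (starting and ending at the odd-degree vertices), but no Eulerian circuit.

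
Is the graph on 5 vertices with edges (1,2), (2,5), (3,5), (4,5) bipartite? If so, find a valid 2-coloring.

Step 1: Attempt 2-coloring using BFS:
  Start at vertex 1, assign color 0
  Color vertex 2 with color 1 (neighbor of 1)
  Color vertex 5 with color 0 (neighbor of 2)
  Color vertex 3 with color 1 (neighbor of 5)
  Color vertex 4 with color 1 (neighbor of 5)

Step 2: 2-coloring succeeded. No conflicts found.
  Set A (color 0): {1, 5}
  Set B (color 1): {2, 3, 4}

The graph is bipartite with partition {1, 5}, {2, 3, 4}.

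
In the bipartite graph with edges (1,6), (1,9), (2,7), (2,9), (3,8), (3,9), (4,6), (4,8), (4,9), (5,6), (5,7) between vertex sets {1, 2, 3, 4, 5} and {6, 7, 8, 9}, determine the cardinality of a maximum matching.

Step 1: List the neighbors of each left vertex:
  1: 6, 9
  2: 7, 9
  3: 8, 9
  4: 6, 8, 9
  5: 6, 7

Step 2: Greedily match left vertices, then look for augmenting paths:
  Match 1 -- 6
  Match 2 -- 7
  Match 3 -- 8
  Match 4 -- 9
  No augmenting path remains.

Step 3: Verify this is maximum:
  Matching size 4 = min(|L|, |R|) = min(5, 4), which is an upper bound, so this matching is maximum.

Maximum matching: {(1,6), (2,7), (3,8), (4,9)}
Size: 4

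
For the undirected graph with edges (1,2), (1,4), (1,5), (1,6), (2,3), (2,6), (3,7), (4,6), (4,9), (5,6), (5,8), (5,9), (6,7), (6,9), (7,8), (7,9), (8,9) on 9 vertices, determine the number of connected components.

Step 1: Build adjacency list from edges:
  1: 2, 4, 5, 6
  2: 1, 3, 6
  3: 2, 7
  4: 1, 6, 9
  5: 1, 6, 8, 9
  6: 1, 2, 4, 5, 7, 9
  7: 3, 6, 8, 9
  8: 5, 7, 9
  9: 4, 5, 6, 7, 8

Step 2: Run BFS/DFS from vertex 1:
  Visited: {1, 2, 4, 5, 6, 3, 9, 8, 7}
  Reached 9 of 9 vertices

Step 3: All 9 vertices reached from vertex 1, so the graph is connected.
Number of connected components: 1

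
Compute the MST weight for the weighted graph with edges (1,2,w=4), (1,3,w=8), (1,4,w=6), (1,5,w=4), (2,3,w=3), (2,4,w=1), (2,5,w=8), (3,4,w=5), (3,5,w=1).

Apply Kruskal's algorithm (sort edges by weight, add if no cycle):

Sorted edges by weight:
  (2,4) w=1
  (3,5) w=1
  (2,3) w=3
  (1,5) w=4
  (1,2) w=4
  (3,4) w=5
  (1,4) w=6
  (1,3) w=8
  (2,5) w=8

Add edge (2,4) w=1 -- no cycle. Running total: 1
Add edge (3,5) w=1 -- no cycle. Running total: 2
Add edge (2,3) w=3 -- no cycle. Running total: 5
Add edge (1,5) w=4 -- no cycle. Running total: 9

MST edges: (2,4,w=1), (3,5,w=1), (2,3,w=3), (1,5,w=4)
Total MST weight: 1 + 1 + 3 + 4 = 9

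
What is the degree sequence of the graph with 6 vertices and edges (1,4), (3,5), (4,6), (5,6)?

Step 1: Count edges incident to each vertex:
  deg(1) = 1 (neighbors: 4)
  deg(2) = 0 (neighbors: none)
  deg(3) = 1 (neighbors: 5)
  deg(4) = 2 (neighbors: 1, 6)
  deg(5) = 2 (neighbors: 3, 6)
  deg(6) = 2 (neighbors: 4, 5)

Step 2: Sort degrees in non-increasing order:
  Degrees: [1, 0, 1, 2, 2, 2] -> sorted: [2, 2, 2, 1, 1, 0]

Degree sequence: [2, 2, 2, 1, 1, 0]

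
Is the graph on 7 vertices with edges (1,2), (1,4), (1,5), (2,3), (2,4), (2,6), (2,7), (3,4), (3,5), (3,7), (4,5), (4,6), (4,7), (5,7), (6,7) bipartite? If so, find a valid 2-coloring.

Step 1: Attempt 2-coloring using BFS:
  Start at vertex 1, assign color 0
  Color vertex 2 with color 1 (neighbor of 1)
  Color vertex 4 with color 1 (neighbor of 1)
  Color vertex 5 with color 1 (neighbor of 1)
  Color vertex 3 with color 0 (neighbor of 2)

Step 2: Conflict found! Vertices 2 and 4 are adjacent but have the same color.
This means the graph contains an odd cycle.

The graph is NOT bipartite.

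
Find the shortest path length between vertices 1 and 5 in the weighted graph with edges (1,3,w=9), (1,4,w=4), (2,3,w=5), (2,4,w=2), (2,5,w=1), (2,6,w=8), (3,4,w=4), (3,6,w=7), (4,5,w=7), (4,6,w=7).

Step 1: Build adjacency list with weights:
  1: 3(w=9), 4(w=4)
  2: 3(w=5), 4(w=2), 5(w=1), 6(w=8)
  3: 1(w=9), 2(w=5), 4(w=4), 6(w=7)
  4: 1(w=4), 2(w=2), 3(w=4), 5(w=7), 6(w=7)
  5: 2(w=1), 4(w=7)
  6: 2(w=8), 3(w=7), 4(w=7)

Step 2: Apply Dijkstra's algorithm from vertex 1:
  Visit vertex 1 (distance=0)
    Update dist[3] = 9
    Update dist[4] = 4
  Visit vertex 4 (distance=4)
    Update dist[2] = 6
    Update dist[3] = 8
    Update dist[5] = 11
    Update dist[6] = 11
  Visit vertex 2 (distance=6)
    Update dist[5] = 7
  Visit vertex 5 (distance=7)

Step 3: Shortest path: 1 -> 4 -> 2 -> 5
Total weight: 4 + 2 + 1 = 7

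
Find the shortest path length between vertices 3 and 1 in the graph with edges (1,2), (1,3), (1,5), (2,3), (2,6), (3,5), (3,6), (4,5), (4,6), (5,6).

Step 1: Build adjacency list:
  1: 2, 3, 5
  2: 1, 3, 6
  3: 1, 2, 5, 6
  4: 5, 6
  5: 1, 3, 4, 6
  6: 2, 3, 4, 5

Step 2: BFS from vertex 3 to find shortest path to 1:
  vertex 1 reached at distance 1

Step 3: Shortest path: 3 -> 1
Path length: 1 edge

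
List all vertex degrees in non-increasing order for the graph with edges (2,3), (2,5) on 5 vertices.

Step 1: Count edges incident to each vertex:
  deg(1) = 0 (neighbors: none)
  deg(2) = 2 (neighbors: 3, 5)
  deg(3) = 1 (neighbors: 2)
  deg(4) = 0 (neighbors: none)
  deg(5) = 1 (neighbors: 2)

Step 2: Sort degrees in non-increasing order:
  Degrees: [0, 2, 1, 0, 1] -> sorted: [2, 1, 1, 0, 0]

Degree sequence: [2, 1, 1, 0, 0]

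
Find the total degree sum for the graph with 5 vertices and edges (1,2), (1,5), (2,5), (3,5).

Step 1: Count edges incident to each vertex:
  deg(1) = 2 (neighbors: 2, 5)
  deg(2) = 2 (neighbors: 1, 5)
  deg(3) = 1 (neighbors: 5)
  deg(4) = 0 (neighbors: none)
  deg(5) = 3 (neighbors: 1, 2, 3)

Step 2: Sum all degrees:
  2 + 2 + 1 + 0 + 3 = 8

Verification: sum of degrees = 2 * |E| = 2 * 4 = 8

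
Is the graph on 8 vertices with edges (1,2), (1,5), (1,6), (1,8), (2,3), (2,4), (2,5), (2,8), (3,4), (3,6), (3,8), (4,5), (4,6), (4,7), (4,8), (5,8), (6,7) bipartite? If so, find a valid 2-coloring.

Step 1: Attempt 2-coloring using BFS:
  Start at vertex 1, assign color 0
  Color vertex 2 with color 1 (neighbor of 1)
  Color vertex 5 with color 1 (neighbor of 1)
  Color vertex 6 with color 1 (neighbor of 1)
  Color vertex 8 with color 1 (neighbor of 1)
  Color vertex 3 with color 0 (neighbor of 2)
  Color vertex 4 with color 0 (neighbor of 2)

Step 2: Conflict found! Vertices 2 and 5 are adjacent but have the same color.
This means the graph contains an odd cycle.

The graph is NOT bipartite.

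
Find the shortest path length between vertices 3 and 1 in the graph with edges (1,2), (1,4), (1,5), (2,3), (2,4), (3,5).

Step 1: Build adjacency list:
  1: 2, 4, 5
  2: 1, 3, 4
  3: 2, 5
  4: 1, 2
  5: 1, 3

Step 2: BFS from vertex 3 to find shortest path to 1:
  vertex 2 reached at distance 1
  vertex 5 reached at distance 1
  vertex 1 reached at distance 2

Step 3: Shortest path: 3 -> 2 -> 1
Path length: 2 edges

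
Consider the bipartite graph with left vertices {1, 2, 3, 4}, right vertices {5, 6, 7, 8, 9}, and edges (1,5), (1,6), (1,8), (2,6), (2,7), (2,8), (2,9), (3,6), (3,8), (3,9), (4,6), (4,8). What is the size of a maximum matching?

Step 1: List the neighbors of each left vertex:
  1: 5, 6, 8
  2: 6, 7, 8, 9
  3: 6, 8, 9
  4: 6, 8

Step 2: Greedily match left vertices, then look for augmenting paths:
  Match 1 -- 5
  Match 2 -- 7
  Match 3 -- 8
  Match 4 -- 6
  No augmenting path remains.

Step 3: Verify this is maximum:
  Matching size 4 = min(|L|, |R|) = min(4, 5), which is an upper bound, so this matching is maximum.

Maximum matching: {(1,5), (2,7), (3,8), (4,6)}
Size: 4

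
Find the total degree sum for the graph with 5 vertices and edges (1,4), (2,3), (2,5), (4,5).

Step 1: Count edges incident to each vertex:
  deg(1) = 1 (neighbors: 4)
  deg(2) = 2 (neighbors: 3, 5)
  deg(3) = 1 (neighbors: 2)
  deg(4) = 2 (neighbors: 1, 5)
  deg(5) = 2 (neighbors: 2, 4)

Step 2: Sum all degrees:
  1 + 2 + 1 + 2 + 2 = 8

Verification: sum of degrees = 2 * |E| = 2 * 4 = 8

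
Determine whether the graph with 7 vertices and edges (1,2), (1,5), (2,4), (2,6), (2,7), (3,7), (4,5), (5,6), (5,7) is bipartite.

Step 1: Attempt 2-coloring using BFS:
  Start at vertex 1, assign color 0
  Color vertex 2 with color 1 (neighbor of 1)
  Color vertex 5 with color 1 (neighbor of 1)
  Color vertex 4 with color 0 (neighbor of 2)
  Color vertex 6 with color 0 (neighbor of 2)
  Color vertex 7 with color 0 (neighbor of 2)
  Color vertex 3 with color 1 (neighbor of 7)

Step 2: 2-coloring succeeded. No conflicts found.
  Set A (color 0): {1, 4, 6, 7}
  Set B (color 1): {2, 3, 5}

The graph is bipartite with partition {1, 4, 6, 7}, {2, 3, 5}.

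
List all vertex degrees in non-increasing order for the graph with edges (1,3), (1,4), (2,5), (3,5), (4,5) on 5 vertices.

Step 1: Count edges incident to each vertex:
  deg(1) = 2 (neighbors: 3, 4)
  deg(2) = 1 (neighbors: 5)
  deg(3) = 2 (neighbors: 1, 5)
  deg(4) = 2 (neighbors: 1, 5)
  deg(5) = 3 (neighbors: 2, 3, 4)

Step 2: Sort degrees in non-increasing order:
  Degrees: [2, 1, 2, 2, 3] -> sorted: [3, 2, 2, 2, 1]

Degree sequence: [3, 2, 2, 2, 1]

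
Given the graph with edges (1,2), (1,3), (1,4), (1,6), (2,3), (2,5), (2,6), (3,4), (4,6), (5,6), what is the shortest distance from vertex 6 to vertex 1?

Step 1: Build adjacency list:
  1: 2, 3, 4, 6
  2: 1, 3, 5, 6
  3: 1, 2, 4
  4: 1, 3, 6
  5: 2, 6
  6: 1, 2, 4, 5

Step 2: BFS from vertex 6 to find shortest path to 1:
  vertex 1 reached at distance 1

Step 3: Shortest path: 6 -> 1
Path length: 1 edge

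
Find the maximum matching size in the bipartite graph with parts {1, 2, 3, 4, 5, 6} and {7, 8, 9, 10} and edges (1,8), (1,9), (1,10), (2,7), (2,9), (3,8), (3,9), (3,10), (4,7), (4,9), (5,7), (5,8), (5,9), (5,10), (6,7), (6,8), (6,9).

Step 1: List the neighbors of each left vertex:
  1: 8, 9, 10
  2: 7, 9
  3: 8, 9, 10
  4: 7, 9
  5: 7, 8, 9, 10
  6: 7, 8, 9

Step 2: Greedily match left vertices, then look for augmenting paths:
  Match 1 -- 8
  Match 2 -- 7
  Match 3 -- 9
  Match 5 -- 10
  No augmenting path remains.

Step 3: Verify this is maximum:
  Matching size 4 = min(|L|, |R|) = min(6, 4), which is an upper bound, so this matching is maximum.

Maximum matching: {(1,8), (2,7), (3,9), (5,10)}
Size: 4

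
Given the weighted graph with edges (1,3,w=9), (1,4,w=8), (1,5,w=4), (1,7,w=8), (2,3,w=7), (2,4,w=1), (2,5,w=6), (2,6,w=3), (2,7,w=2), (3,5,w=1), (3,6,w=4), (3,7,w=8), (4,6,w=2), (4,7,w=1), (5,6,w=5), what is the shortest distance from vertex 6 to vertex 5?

Step 1: Build adjacency list with weights:
  1: 3(w=9), 4(w=8), 5(w=4), 7(w=8)
  2: 3(w=7), 4(w=1), 5(w=6), 6(w=3), 7(w=2)
  3: 1(w=9), 2(w=7), 5(w=1), 6(w=4), 7(w=8)
  4: 1(w=8), 2(w=1), 6(w=2), 7(w=1)
  5: 1(w=4), 2(w=6), 3(w=1), 6(w=5)
  6: 2(w=3), 3(w=4), 4(w=2), 5(w=5)
  7: 1(w=8), 2(w=2), 3(w=8), 4(w=1)

Step 2: Apply Dijkstra's algorithm from vertex 6:
  Visit vertex 6 (distance=0)
    Update dist[2] = 3
    Update dist[3] = 4
    Update dist[4] = 2
    Update dist[5] = 5
  Visit vertex 4 (distance=2)
    Update dist[1] = 10
    Update dist[7] = 3
  Visit vertex 2 (distance=3)
  Visit vertex 7 (distance=3)
  Visit vertex 3 (distance=4)
  Visit vertex 5 (distance=5)
    Update dist[1] = 9

Step 3: Shortest path: 6 -> 5
Total weight: 5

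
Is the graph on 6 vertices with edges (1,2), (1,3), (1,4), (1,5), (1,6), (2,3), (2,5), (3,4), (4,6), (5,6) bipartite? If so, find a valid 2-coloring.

Step 1: Attempt 2-coloring using BFS:
  Start at vertex 1, assign color 0
  Color vertex 2 with color 1 (neighbor of 1)
  Color vertex 3 with color 1 (neighbor of 1)
  Color vertex 4 with color 1 (neighbor of 1)
  Color vertex 5 with color 1 (neighbor of 1)
  Color vertex 6 with color 1 (neighbor of 1)

Step 2: Conflict found! Vertices 2 and 3 are adjacent but have the same color.
This means the graph contains an odd cycle.

The graph is NOT bipartite.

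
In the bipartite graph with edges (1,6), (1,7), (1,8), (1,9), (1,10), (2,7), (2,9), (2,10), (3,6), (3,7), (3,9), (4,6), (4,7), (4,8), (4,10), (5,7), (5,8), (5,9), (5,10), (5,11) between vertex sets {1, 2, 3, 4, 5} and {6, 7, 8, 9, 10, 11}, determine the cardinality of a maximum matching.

Step 1: List the neighbors of each left vertex:
  1: 6, 7, 8, 9, 10
  2: 7, 9, 10
  3: 6, 7, 9
  4: 6, 7, 8, 10
  5: 7, 8, 9, 10, 11

Step 2: Greedily match left vertices, then look for augmenting paths:
  Match 1 -- 6
  Match 2 -- 7
  Match 3 -- 9
  Match 4 -- 8
  Match 5 -- 10
  No augmenting path remains.

Step 3: Verify this is maximum:
  Matching size 5 = min(|L|, |R|) = min(5, 6), which is an upper bound, so this matching is maximum.

Maximum matching: {(1,6), (2,7), (3,9), (4,8), (5,10)}
Size: 5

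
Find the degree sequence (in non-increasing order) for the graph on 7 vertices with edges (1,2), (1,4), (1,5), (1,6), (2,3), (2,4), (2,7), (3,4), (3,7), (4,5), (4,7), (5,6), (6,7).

Step 1: Count edges incident to each vertex:
  deg(1) = 4 (neighbors: 2, 4, 5, 6)
  deg(2) = 4 (neighbors: 1, 3, 4, 7)
  deg(3) = 3 (neighbors: 2, 4, 7)
  deg(4) = 5 (neighbors: 1, 2, 3, 5, 7)
  deg(5) = 3 (neighbors: 1, 4, 6)
  deg(6) = 3 (neighbors: 1, 5, 7)
  deg(7) = 4 (neighbors: 2, 3, 4, 6)

Step 2: Sort degrees in non-increasing order:
  Degrees: [4, 4, 3, 5, 3, 3, 4] -> sorted: [5, 4, 4, 4, 3, 3, 3]

Degree sequence: [5, 4, 4, 4, 3, 3, 3]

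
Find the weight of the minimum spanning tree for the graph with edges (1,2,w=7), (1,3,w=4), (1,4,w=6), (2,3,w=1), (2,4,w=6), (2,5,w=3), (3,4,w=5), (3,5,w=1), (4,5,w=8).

Apply Kruskal's algorithm (sort edges by weight, add if no cycle):

Sorted edges by weight:
  (2,3) w=1
  (3,5) w=1
  (2,5) w=3
  (1,3) w=4
  (3,4) w=5
  (1,4) w=6
  (2,4) w=6
  (1,2) w=7
  (4,5) w=8

Add edge (2,3) w=1 -- no cycle. Running total: 1
Add edge (3,5) w=1 -- no cycle. Running total: 2
Skip edge (2,5) w=3 -- would create cycle
Add edge (1,3) w=4 -- no cycle. Running total: 6
Add edge (3,4) w=5 -- no cycle. Running total: 11

MST edges: (2,3,w=1), (3,5,w=1), (1,3,w=4), (3,4,w=5)
Total MST weight: 1 + 1 + 4 + 5 = 11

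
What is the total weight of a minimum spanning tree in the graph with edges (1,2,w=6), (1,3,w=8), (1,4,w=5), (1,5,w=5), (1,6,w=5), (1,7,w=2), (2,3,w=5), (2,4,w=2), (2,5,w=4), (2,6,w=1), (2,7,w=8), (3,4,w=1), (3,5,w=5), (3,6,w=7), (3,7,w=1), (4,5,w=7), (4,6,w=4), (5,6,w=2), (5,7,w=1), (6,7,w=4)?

Apply Kruskal's algorithm (sort edges by weight, add if no cycle):

Sorted edges by weight:
  (2,6) w=1
  (3,4) w=1
  (3,7) w=1
  (5,7) w=1
  (1,7) w=2
  (2,4) w=2
  (5,6) w=2
  (2,5) w=4
  (4,6) w=4
  (6,7) w=4
  (1,4) w=5
  (1,5) w=5
  (1,6) w=5
  (2,3) w=5
  (3,5) w=5
  (1,2) w=6
  (3,6) w=7
  (4,5) w=7
  (1,3) w=8
  (2,7) w=8

Add edge (2,6) w=1 -- no cycle. Running total: 1
Add edge (3,4) w=1 -- no cycle. Running total: 2
Add edge (3,7) w=1 -- no cycle. Running total: 3
Add edge (5,7) w=1 -- no cycle. Running total: 4
Add edge (1,7) w=2 -- no cycle. Running total: 6
Add edge (2,4) w=2 -- no cycle. Running total: 8

MST edges: (2,6,w=1), (3,4,w=1), (3,7,w=1), (5,7,w=1), (1,7,w=2), (2,4,w=2)
Total MST weight: 1 + 1 + 1 + 1 + 2 + 2 = 8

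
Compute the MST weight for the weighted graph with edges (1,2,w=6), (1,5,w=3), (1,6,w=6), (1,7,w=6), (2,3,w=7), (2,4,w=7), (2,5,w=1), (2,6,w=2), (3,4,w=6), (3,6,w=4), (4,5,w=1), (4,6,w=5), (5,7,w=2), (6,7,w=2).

Apply Kruskal's algorithm (sort edges by weight, add if no cycle):

Sorted edges by weight:
  (2,5) w=1
  (4,5) w=1
  (2,6) w=2
  (5,7) w=2
  (6,7) w=2
  (1,5) w=3
  (3,6) w=4
  (4,6) w=5
  (1,6) w=6
  (1,2) w=6
  (1,7) w=6
  (3,4) w=6
  (2,3) w=7
  (2,4) w=7

Add edge (2,5) w=1 -- no cycle. Running total: 1
Add edge (4,5) w=1 -- no cycle. Running total: 2
Add edge (2,6) w=2 -- no cycle. Running total: 4
Add edge (5,7) w=2 -- no cycle. Running total: 6
Skip edge (6,7) w=2 -- would create cycle
Add edge (1,5) w=3 -- no cycle. Running total: 9
Add edge (3,6) w=4 -- no cycle. Running total: 13

MST edges: (2,5,w=1), (4,5,w=1), (2,6,w=2), (5,7,w=2), (1,5,w=3), (3,6,w=4)
Total MST weight: 1 + 1 + 2 + 2 + 3 + 4 = 13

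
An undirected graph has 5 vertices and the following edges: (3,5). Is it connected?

Step 1: Build adjacency list from edges:
  1: (none)
  2: (none)
  3: 5
  4: (none)
  5: 3

Step 2: Run BFS/DFS from vertex 1:
  Visited: {1}
  Reached 1 of 5 vertices

Step 3: Only 1 of 5 vertices reached. Graph is disconnected.
Connected components: {1}, {2}, {3, 5}, {4}
Answer: No, the graph is not connected (4 components).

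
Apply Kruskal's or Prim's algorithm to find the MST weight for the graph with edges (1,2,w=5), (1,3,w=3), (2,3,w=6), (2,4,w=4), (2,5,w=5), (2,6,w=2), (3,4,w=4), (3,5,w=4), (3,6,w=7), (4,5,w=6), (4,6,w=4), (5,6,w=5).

Apply Kruskal's algorithm (sort edges by weight, add if no cycle):

Sorted edges by weight:
  (2,6) w=2
  (1,3) w=3
  (2,4) w=4
  (3,5) w=4
  (3,4) w=4
  (4,6) w=4
  (1,2) w=5
  (2,5) w=5
  (5,6) w=5
  (2,3) w=6
  (4,5) w=6
  (3,6) w=7

Add edge (2,6) w=2 -- no cycle. Running total: 2
Add edge (1,3) w=3 -- no cycle. Running total: 5
Add edge (2,4) w=4 -- no cycle. Running total: 9
Add edge (3,5) w=4 -- no cycle. Running total: 13
Add edge (3,4) w=4 -- no cycle. Running total: 17

MST edges: (2,6,w=2), (1,3,w=3), (2,4,w=4), (3,5,w=4), (3,4,w=4)
Total MST weight: 2 + 3 + 4 + 4 + 4 = 17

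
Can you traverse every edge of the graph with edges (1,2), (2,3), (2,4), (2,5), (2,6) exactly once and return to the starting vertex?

Step 1: Find the degree of each vertex:
  deg(1) = 1
  deg(2) = 5
  deg(3) = 1
  deg(4) = 1
  deg(5) = 1
  deg(6) = 1

Step 2: Count vertices with odd degree:
  Odd-degree vertices: 1, 2, 3, 4, 5, 6 (6 total)

Step 3: Apply Euler's theorem:
  - Eulerian circuit exists iff graph is connected and all vertices have even degree
  - Eulerian path exists iff graph is connected and has 0 or 2 odd-degree vertices

Graph has 6 odd-degree vertices (need 0 or 2).
Neither Eulerian path nor Eulerian circuit exists.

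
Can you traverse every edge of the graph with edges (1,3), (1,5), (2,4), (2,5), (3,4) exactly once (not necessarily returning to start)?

Step 1: Find the degree of each vertex:
  deg(1) = 2
  deg(2) = 2
  deg(3) = 2
  deg(4) = 2
  deg(5) = 2

Step 2: Count vertices with odd degree:
  All vertices have even degree (0 odd-degree vertices)

Step 3: Apply Euler's theorem:
  - Eulerian circuit exists iff graph is connected and all vertices have even degree
  - Eulerian path exists iff graph is connected and has 0 or 2 odd-degree vertices

Graph is connected with 0 odd-degree vertices.
Both Eulerian circuit and Eulerian path exist.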